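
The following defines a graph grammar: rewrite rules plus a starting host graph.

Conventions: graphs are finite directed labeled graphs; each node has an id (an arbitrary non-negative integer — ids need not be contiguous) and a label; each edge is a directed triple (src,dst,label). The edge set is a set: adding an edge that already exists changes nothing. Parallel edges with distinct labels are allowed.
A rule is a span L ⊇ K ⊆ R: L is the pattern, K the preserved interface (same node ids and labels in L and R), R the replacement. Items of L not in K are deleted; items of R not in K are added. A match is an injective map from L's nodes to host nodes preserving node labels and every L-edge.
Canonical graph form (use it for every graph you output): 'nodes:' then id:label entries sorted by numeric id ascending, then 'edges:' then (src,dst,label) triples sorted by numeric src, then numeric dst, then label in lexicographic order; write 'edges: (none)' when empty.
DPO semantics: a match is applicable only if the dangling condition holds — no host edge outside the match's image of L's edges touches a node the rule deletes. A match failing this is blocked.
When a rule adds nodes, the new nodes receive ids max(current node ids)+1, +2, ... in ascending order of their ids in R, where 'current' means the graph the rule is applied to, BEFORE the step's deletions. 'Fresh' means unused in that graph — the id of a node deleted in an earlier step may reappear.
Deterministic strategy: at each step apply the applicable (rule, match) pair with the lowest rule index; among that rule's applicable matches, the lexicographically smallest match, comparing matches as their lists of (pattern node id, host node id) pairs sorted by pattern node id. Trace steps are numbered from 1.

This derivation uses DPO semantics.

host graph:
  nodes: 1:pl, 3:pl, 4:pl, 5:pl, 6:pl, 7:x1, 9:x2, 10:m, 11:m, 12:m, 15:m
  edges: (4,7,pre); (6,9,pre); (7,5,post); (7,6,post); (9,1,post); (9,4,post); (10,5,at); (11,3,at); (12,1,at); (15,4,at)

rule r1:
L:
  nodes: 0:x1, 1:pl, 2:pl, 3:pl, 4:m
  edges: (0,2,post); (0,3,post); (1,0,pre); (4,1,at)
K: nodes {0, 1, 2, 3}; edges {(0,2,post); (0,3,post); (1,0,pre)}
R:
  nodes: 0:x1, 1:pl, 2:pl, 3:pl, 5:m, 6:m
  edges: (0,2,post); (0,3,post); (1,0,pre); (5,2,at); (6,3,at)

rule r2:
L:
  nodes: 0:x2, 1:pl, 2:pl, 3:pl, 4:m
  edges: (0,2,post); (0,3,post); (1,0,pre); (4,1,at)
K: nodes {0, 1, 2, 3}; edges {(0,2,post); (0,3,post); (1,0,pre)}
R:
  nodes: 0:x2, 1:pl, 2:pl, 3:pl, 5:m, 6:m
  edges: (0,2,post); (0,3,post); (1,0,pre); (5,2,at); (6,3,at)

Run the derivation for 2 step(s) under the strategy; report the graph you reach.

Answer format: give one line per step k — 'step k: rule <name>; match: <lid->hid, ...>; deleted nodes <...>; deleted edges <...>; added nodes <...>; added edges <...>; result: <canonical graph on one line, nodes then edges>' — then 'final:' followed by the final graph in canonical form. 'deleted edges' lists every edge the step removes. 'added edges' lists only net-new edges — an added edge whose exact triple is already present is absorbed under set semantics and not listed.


step 1: rule r1; match: 0->7, 1->4, 2->5, 3->6, 4->15; deleted nodes 15; deleted edges (15,4,at); added nodes 16, 17; added edges (16,5,at); (17,6,at); result: nodes: 1:pl, 3:pl, 4:pl, 5:pl, 6:pl, 7:x1, 9:x2, 10:m, 11:m, 12:m, 16:m, 17:m edges: (4,7,pre); (6,9,pre); (7,5,post); (7,6,post); (9,1,post); (9,4,post); (10,5,at); (11,3,at); (12,1,at); (16,5,at); (17,6,at)
step 2: rule r2; match: 0->9, 1->6, 2->1, 3->4, 4->17; deleted nodes 17; deleted edges (17,6,at); added nodes 18, 19; added edges (18,1,at); (19,4,at); result: nodes: 1:pl, 3:pl, 4:pl, 5:pl, 6:pl, 7:x1, 9:x2, 10:m, 11:m, 12:m, 16:m, 18:m, 19:m edges: (4,7,pre); (6,9,pre); (7,5,post); (7,6,post); (9,1,post); (9,4,post); (10,5,at); (11,3,at); (12,1,at); (16,5,at); (18,1,at); (19,4,at)
final:
nodes: 1:pl, 3:pl, 4:pl, 5:pl, 6:pl, 7:x1, 9:x2, 10:m, 11:m, 12:m, 16:m, 18:m, 19:m
edges: (4,7,pre); (6,9,pre); (7,5,post); (7,6,post); (9,1,post); (9,4,post); (10,5,at); (11,3,at); (12,1,at); (16,5,at); (18,1,at); (19,4,at)


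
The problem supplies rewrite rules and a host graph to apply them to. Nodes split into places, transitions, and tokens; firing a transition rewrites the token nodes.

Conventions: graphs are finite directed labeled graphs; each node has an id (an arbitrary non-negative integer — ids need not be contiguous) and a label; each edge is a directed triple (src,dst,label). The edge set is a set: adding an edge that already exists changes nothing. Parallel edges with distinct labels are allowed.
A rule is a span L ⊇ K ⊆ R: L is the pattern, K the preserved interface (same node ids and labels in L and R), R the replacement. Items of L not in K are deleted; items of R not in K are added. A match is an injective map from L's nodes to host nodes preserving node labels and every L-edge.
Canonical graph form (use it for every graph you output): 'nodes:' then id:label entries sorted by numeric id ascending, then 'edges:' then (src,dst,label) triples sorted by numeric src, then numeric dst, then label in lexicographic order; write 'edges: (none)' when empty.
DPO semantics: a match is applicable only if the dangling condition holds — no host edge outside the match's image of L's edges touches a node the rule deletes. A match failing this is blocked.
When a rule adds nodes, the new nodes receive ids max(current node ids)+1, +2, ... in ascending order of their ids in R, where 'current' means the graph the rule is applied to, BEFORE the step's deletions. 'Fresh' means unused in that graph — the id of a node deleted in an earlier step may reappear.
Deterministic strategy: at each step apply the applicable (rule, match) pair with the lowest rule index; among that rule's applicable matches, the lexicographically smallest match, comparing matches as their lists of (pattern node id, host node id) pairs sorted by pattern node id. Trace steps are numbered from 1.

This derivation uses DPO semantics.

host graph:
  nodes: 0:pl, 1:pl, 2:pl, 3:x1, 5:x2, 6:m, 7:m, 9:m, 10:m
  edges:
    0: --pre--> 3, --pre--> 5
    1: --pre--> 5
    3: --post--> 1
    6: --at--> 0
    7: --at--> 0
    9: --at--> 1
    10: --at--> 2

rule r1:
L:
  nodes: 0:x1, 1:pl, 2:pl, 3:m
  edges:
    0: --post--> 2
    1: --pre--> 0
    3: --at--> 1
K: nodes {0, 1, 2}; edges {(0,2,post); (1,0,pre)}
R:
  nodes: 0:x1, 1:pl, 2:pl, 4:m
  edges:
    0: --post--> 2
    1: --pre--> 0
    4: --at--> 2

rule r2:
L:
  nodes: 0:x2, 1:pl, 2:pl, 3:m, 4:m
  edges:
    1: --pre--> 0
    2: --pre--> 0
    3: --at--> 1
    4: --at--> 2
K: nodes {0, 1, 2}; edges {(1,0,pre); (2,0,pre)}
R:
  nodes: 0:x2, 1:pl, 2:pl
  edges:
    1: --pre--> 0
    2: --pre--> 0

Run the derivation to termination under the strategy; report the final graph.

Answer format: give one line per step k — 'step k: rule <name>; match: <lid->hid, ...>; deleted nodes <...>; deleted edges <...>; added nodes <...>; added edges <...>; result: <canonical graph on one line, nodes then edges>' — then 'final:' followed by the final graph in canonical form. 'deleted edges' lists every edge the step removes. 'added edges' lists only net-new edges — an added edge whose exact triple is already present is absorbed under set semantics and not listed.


step 1: rule r1; match: 0->3, 1->0, 2->1, 3->6; deleted nodes 6; deleted edges (6,0,at); added nodes 11; added edges (11,1,at); result: nodes: 0:pl, 1:pl, 2:pl, 3:x1, 5:x2, 7:m, 9:m, 10:m, 11:m edges: (0,3,pre); (0,5,pre); (1,5,pre); (3,1,post); (7,0,at); (9,1,at); (10,2,at); (11,1,at)
step 2: rule r1; match: 0->3, 1->0, 2->1, 3->7; deleted nodes 7; deleted edges (7,0,at); added nodes 12; added edges (12,1,at); result: nodes: 0:pl, 1:pl, 2:pl, 3:x1, 5:x2, 9:m, 10:m, 11:m, 12:m edges: (0,3,pre); (0,5,pre); (1,5,pre); (3,1,post); (9,1,at); (10,2,at); (11,1,at); (12,1,at)
final:
nodes: 0:pl, 1:pl, 2:pl, 3:x1, 5:x2, 9:m, 10:m, 11:m, 12:m
edges: (0,3,pre); (0,5,pre); (1,5,pre); (3,1,post); (9,1,at); (10,2,at); (11,1,at); (12,1,at)


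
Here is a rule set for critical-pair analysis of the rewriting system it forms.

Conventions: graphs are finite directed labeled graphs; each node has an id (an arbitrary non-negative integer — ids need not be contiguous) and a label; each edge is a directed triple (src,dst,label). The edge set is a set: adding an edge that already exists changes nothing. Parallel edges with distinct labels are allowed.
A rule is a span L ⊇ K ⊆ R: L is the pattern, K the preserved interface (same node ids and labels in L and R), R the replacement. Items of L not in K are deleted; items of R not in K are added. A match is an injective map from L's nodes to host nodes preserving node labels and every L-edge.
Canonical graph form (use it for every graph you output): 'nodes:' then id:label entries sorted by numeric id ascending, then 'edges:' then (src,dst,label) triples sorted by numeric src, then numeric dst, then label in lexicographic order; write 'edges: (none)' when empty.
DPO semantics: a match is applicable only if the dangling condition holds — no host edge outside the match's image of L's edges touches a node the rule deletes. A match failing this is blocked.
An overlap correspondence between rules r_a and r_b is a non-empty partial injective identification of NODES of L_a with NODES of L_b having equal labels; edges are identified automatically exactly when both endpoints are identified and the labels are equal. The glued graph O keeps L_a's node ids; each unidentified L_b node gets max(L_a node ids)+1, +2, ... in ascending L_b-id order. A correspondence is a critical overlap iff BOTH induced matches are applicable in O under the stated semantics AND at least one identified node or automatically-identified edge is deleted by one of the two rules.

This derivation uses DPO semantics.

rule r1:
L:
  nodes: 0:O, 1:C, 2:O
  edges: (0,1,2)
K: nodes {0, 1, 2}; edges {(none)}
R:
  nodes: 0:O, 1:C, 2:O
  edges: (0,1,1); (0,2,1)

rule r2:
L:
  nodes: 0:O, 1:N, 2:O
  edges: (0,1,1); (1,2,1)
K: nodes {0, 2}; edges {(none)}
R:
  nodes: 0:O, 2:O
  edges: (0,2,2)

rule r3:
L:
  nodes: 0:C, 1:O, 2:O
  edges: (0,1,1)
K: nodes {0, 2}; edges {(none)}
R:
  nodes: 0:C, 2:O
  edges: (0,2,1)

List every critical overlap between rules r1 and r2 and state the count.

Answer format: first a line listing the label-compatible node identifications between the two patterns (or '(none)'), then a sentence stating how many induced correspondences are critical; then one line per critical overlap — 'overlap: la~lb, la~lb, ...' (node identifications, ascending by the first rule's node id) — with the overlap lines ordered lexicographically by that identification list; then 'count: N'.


label-compatible node identifications between L(r1) and L(r2): 0~0, 0~2, 2~0, 2~2
0 of the induced correspondences are critical overlaps of r1 and r2.
count: 0


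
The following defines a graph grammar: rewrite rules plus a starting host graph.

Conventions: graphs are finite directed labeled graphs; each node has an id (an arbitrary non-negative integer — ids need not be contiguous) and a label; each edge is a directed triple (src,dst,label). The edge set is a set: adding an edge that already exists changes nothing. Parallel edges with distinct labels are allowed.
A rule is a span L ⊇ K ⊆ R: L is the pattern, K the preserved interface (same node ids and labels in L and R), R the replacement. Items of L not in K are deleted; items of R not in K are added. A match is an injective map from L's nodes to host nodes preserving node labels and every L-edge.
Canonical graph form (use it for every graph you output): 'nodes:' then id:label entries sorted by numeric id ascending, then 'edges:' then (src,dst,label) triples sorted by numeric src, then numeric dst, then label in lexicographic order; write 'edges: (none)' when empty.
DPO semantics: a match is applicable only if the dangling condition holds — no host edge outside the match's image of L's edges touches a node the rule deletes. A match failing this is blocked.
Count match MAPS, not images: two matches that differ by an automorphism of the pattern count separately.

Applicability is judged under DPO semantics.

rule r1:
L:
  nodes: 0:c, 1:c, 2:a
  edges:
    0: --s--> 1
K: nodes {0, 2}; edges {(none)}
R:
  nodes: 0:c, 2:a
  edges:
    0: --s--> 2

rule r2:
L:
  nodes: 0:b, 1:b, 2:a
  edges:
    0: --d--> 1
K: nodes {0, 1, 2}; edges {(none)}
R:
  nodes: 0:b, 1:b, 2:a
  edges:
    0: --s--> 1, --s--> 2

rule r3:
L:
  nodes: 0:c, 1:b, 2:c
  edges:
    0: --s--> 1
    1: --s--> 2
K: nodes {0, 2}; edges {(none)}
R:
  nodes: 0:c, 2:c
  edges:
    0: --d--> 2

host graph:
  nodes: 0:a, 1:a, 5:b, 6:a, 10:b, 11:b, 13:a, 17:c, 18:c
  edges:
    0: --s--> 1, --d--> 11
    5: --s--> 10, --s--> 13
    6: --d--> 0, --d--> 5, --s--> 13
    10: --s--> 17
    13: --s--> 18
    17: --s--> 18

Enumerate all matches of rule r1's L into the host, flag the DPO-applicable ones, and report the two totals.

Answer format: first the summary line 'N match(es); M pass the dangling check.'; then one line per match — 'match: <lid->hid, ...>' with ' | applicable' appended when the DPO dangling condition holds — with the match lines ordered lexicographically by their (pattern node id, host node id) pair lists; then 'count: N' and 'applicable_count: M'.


4 match(es); 0 pass the dangling check.
match: 0->17, 1->18, 2->0
match: 0->17, 1->18, 2->1
match: 0->17, 1->18, 2->6
match: 0->17, 1->18, 2->13
count: 4
applicable_count: 0


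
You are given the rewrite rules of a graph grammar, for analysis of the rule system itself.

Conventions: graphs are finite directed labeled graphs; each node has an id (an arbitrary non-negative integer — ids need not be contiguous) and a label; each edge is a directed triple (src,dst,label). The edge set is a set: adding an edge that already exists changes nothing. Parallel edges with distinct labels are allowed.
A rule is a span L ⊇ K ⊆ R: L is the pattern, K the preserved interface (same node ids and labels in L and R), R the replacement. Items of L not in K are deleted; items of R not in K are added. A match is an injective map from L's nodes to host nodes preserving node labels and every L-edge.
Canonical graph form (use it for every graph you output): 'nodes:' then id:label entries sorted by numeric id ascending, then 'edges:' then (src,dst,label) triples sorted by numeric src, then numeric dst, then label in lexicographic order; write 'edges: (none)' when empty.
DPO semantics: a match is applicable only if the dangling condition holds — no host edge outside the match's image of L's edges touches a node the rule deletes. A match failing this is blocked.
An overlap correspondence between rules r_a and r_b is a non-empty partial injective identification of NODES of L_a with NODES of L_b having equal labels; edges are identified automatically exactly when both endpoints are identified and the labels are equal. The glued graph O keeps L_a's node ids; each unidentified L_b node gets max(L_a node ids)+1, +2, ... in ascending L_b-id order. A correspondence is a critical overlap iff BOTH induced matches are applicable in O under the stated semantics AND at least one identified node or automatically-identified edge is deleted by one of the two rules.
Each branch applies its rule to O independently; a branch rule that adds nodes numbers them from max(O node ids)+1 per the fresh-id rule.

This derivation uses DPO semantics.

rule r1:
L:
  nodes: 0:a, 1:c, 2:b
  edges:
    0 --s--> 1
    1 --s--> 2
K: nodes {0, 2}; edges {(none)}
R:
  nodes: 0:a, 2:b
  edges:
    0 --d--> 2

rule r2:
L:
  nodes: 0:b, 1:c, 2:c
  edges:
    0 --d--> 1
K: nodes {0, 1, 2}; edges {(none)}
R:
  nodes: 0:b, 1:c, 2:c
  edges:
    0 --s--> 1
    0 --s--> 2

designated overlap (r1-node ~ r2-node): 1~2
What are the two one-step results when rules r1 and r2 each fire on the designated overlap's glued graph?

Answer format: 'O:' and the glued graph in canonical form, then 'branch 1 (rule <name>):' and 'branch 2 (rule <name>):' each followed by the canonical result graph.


O:
nodes: 0:a, 1:c, 2:b, 3:b, 4:c
edges: (0,1,s); (1,2,s); (3,4,d)
branch 1 (rule r1):
nodes: 0:a, 2:b, 3:b, 4:c
edges: (0,2,d); (3,4,d)
branch 2 (rule r2):
nodes: 0:a, 1:c, 2:b, 3:b, 4:c
edges: (0,1,s); (1,2,s); (3,1,s); (3,4,s)


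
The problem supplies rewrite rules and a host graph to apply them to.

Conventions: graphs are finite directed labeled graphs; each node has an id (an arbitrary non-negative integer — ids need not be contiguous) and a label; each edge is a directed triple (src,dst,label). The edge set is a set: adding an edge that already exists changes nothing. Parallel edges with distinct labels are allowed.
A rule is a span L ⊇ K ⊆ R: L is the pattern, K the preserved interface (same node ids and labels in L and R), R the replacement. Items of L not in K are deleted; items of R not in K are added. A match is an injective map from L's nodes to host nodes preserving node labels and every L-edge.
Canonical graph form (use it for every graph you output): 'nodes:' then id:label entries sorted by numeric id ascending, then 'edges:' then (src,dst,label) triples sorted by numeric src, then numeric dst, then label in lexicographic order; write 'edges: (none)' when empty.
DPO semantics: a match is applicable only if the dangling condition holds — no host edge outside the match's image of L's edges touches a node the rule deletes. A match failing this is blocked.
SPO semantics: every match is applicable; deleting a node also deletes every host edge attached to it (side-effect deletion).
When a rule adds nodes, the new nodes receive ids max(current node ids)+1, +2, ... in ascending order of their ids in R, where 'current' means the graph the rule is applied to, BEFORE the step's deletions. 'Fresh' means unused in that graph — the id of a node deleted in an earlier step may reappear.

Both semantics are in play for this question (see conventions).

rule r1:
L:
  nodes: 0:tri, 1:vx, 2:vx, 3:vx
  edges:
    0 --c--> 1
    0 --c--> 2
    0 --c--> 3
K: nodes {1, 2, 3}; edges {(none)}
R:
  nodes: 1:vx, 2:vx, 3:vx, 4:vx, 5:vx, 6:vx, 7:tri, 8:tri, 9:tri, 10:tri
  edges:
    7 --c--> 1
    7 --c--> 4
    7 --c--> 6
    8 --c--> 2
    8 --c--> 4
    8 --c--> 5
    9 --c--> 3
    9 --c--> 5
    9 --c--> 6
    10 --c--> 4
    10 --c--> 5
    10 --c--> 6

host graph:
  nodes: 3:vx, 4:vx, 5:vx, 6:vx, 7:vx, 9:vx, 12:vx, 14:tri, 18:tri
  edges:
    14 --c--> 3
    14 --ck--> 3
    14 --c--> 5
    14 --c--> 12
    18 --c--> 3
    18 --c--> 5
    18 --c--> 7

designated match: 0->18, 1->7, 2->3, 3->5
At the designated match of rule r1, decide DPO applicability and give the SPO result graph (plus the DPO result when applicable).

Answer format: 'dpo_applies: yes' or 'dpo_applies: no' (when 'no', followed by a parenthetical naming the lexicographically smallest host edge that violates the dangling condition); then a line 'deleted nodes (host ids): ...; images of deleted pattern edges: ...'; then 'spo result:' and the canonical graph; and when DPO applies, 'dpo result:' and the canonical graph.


dpo_applies: yes
deleted nodes (host ids): 18; images of deleted pattern edges: (18,3,c); (18,5,c); (18,7,c)
spo result:
nodes: 3:vx, 4:vx, 5:vx, 6:vx, 7:vx, 9:vx, 12:vx, 14:tri, 19:vx, 20:vx, 21:vx, 22:tri, 23:tri, 24:tri, 25:tri
edges: (14,3,c); (14,3,ck); (14,5,c); (14,12,c); (22,7,c); (22,19,c); (22,21,c); (23,3,c); (23,19,c); (23,20,c); (24,5,c); (24,20,c); (24,21,c); (25,19,c); (25,20,c); (25,21,c)
dpo result:
nodes: 3:vx, 4:vx, 5:vx, 6:vx, 7:vx, 9:vx, 12:vx, 14:tri, 19:vx, 20:vx, 21:vx, 22:tri, 23:tri, 24:tri, 25:tri
edges: (14,3,c); (14,3,ck); (14,5,c); (14,12,c); (22,7,c); (22,19,c); (22,21,c); (23,3,c); (23,19,c); (23,20,c); (24,5,c); (24,20,c); (24,21,c); (25,19,c); (25,20,c); (25,21,c)


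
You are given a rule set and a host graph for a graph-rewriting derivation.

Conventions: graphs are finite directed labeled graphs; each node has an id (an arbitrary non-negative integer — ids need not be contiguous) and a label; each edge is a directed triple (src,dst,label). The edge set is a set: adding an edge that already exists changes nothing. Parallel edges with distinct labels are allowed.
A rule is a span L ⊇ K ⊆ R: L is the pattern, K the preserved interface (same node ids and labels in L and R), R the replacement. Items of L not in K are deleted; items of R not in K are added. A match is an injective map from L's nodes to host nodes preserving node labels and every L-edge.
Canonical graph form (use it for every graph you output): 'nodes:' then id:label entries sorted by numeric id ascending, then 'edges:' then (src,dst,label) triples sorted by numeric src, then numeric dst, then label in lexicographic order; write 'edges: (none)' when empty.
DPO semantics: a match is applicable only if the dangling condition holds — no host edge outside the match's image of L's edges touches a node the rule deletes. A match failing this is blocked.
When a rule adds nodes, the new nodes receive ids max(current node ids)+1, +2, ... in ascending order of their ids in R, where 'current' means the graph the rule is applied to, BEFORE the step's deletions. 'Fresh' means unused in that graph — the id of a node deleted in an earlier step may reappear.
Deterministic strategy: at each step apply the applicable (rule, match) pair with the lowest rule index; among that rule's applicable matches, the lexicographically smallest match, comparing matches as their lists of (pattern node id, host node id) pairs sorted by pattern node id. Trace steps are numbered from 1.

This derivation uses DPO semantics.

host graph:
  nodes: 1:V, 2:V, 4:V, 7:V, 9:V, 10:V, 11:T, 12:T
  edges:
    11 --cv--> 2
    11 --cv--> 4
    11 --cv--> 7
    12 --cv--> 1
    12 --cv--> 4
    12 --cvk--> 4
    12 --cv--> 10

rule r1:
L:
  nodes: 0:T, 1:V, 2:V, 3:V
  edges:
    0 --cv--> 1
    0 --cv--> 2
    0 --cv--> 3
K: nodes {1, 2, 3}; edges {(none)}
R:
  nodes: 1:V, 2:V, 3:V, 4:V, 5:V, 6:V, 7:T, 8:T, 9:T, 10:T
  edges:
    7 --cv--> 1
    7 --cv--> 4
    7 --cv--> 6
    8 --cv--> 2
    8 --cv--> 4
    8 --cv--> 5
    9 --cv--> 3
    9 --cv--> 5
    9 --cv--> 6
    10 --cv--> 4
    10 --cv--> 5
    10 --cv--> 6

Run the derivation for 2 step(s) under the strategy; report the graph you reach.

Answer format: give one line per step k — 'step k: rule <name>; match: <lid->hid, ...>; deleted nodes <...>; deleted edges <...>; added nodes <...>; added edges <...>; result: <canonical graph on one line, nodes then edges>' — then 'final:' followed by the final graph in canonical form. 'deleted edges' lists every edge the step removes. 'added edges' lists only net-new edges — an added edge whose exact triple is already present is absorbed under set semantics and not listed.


step 1: rule r1; match: 0->11, 1->2, 2->4, 3->7; deleted nodes 11; deleted edges (11,2,cv); (11,4,cv); (11,7,cv); added nodes 13, 14, 15, 16, 17, 18, 19; added edges (16,2,cv); (16,13,cv); (16,15,cv); (17,4,cv); (17,13,cv); (17,14,cv); (18,7,cv); (18,14,cv); (18,15,cv); (19,13,cv); (19,14,cv); (19,15,cv); result: nodes: 1:V, 2:V, 4:V, 7:V, 9:V, 10:V, 12:T, 13:V, 14:V, 15:V, 16:T, 17:T, 18:T, 19:T edges: (12,1,cv); (12,4,cv); (12,4,cvk); (12,10,cv); (16,2,cv); (16,13,cv); (16,15,cv); (17,4,cv); (17,13,cv); (17,14,cv); (18,7,cv); (18,14,cv); (18,15,cv); (19,13,cv); (19,14,cv); (19,15,cv)
step 2: rule r1; match: 0->16, 1->2, 2->13, 3->15; deleted nodes 16; deleted edges (16,2,cv); (16,13,cv); (16,15,cv); added nodes 20, 21, 22, 23, 24, 25, 26; added edges (23,2,cv); (23,20,cv); (23,22,cv); (24,13,cv); (24,20,cv); (24,21,cv); (25,15,cv); (25,21,cv); (25,22,cv); (26,20,cv); (26,21,cv); (26,22,cv); result: nodes: 1:V, 2:V, 4:V, 7:V, 9:V, 10:V, 12:T, 13:V, 14:V, 15:V, 17:T, 18:T, 19:T, 20:V, 21:V, 22:V, 23:T, 24:T, 25:T, 26:T edges: (12,1,cv); (12,4,cv); (12,4,cvk); (12,10,cv); (17,4,cv); (17,13,cv); (17,14,cv); (18,7,cv); (18,14,cv); (18,15,cv); (19,13,cv); (19,14,cv); (19,15,cv); (23,2,cv); (23,20,cv); (23,22,cv); (24,13,cv); (24,20,cv); (24,21,cv); (25,15,cv); (25,21,cv); (25,22,cv); (26,20,cv); (26,21,cv); (26,22,cv)
final:
nodes: 1:V, 2:V, 4:V, 7:V, 9:V, 10:V, 12:T, 13:V, 14:V, 15:V, 17:T, 18:T, 19:T, 20:V, 21:V, 22:V, 23:T, 24:T, 25:T, 26:T
edges: (12,1,cv); (12,4,cv); (12,4,cvk); (12,10,cv); (17,4,cv); (17,13,cv); (17,14,cv); (18,7,cv); (18,14,cv); (18,15,cv); (19,13,cv); (19,14,cv); (19,15,cv); (23,2,cv); (23,20,cv); (23,22,cv); (24,13,cv); (24,20,cv); (24,21,cv); (25,15,cv); (25,21,cv); (25,22,cv); (26,20,cv); (26,21,cv); (26,22,cv)


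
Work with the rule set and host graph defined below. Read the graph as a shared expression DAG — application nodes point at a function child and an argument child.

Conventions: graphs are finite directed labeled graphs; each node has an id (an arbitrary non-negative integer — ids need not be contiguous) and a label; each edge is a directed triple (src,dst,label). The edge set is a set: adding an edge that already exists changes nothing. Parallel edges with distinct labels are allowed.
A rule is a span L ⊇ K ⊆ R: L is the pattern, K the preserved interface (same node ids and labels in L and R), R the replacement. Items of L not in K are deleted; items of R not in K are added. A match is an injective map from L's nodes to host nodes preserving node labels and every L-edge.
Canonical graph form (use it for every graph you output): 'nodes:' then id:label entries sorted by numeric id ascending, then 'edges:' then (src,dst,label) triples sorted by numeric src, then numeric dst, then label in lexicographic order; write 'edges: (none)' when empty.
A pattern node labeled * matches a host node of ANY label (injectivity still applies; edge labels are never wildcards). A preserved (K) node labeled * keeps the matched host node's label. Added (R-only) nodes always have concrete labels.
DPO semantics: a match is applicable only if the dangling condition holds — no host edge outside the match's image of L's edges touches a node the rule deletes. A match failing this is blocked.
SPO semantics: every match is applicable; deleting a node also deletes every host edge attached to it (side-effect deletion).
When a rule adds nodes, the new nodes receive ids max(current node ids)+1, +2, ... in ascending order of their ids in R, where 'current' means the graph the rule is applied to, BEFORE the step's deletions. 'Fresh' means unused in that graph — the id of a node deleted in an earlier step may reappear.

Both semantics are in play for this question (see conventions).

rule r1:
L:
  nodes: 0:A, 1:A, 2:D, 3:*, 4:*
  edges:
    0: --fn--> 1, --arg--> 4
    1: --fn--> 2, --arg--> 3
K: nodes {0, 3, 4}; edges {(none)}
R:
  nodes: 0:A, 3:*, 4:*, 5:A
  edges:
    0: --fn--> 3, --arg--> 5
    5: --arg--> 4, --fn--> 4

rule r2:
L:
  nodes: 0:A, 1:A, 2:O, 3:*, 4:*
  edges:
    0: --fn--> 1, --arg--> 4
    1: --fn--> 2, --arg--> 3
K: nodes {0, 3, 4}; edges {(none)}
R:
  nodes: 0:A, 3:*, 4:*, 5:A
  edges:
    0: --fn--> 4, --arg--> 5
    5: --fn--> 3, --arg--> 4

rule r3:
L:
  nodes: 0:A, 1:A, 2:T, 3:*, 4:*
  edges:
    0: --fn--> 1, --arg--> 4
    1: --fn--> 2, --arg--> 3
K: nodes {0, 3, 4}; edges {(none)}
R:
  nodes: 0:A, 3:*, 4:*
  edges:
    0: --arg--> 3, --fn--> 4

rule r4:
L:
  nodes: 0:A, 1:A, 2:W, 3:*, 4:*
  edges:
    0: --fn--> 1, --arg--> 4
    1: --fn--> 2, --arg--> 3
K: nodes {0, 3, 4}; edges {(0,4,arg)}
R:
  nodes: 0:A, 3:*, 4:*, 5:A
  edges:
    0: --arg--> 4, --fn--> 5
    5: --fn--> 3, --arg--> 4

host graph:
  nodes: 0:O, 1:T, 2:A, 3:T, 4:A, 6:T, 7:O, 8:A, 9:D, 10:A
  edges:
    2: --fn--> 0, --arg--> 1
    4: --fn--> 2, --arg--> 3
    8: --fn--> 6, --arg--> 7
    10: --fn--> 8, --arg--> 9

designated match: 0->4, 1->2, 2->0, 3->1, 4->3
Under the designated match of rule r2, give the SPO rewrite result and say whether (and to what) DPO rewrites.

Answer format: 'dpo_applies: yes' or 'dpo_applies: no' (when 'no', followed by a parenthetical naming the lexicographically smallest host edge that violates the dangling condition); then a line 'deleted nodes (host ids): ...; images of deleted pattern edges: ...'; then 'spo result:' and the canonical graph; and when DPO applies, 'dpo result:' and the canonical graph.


dpo_applies: yes
deleted nodes (host ids): 0, 2; images of deleted pattern edges: (2,0,fn); (2,1,arg); (4,2,fn); (4,3,arg)
spo result:
nodes: 1:T, 3:T, 4:A, 6:T, 7:O, 8:A, 9:D, 10:A, 11:A
edges: (4,3,fn); (4,11,arg); (8,6,fn); (8,7,arg); (10,8,fn); (10,9,arg); (11,1,fn); (11,3,arg)
dpo result:
nodes: 1:T, 3:T, 4:A, 6:T, 7:O, 8:A, 9:D, 10:A, 11:A
edges: (4,3,fn); (4,11,arg); (8,6,fn); (8,7,arg); (10,8,fn); (10,9,arg); (11,1,fn); (11,3,arg)


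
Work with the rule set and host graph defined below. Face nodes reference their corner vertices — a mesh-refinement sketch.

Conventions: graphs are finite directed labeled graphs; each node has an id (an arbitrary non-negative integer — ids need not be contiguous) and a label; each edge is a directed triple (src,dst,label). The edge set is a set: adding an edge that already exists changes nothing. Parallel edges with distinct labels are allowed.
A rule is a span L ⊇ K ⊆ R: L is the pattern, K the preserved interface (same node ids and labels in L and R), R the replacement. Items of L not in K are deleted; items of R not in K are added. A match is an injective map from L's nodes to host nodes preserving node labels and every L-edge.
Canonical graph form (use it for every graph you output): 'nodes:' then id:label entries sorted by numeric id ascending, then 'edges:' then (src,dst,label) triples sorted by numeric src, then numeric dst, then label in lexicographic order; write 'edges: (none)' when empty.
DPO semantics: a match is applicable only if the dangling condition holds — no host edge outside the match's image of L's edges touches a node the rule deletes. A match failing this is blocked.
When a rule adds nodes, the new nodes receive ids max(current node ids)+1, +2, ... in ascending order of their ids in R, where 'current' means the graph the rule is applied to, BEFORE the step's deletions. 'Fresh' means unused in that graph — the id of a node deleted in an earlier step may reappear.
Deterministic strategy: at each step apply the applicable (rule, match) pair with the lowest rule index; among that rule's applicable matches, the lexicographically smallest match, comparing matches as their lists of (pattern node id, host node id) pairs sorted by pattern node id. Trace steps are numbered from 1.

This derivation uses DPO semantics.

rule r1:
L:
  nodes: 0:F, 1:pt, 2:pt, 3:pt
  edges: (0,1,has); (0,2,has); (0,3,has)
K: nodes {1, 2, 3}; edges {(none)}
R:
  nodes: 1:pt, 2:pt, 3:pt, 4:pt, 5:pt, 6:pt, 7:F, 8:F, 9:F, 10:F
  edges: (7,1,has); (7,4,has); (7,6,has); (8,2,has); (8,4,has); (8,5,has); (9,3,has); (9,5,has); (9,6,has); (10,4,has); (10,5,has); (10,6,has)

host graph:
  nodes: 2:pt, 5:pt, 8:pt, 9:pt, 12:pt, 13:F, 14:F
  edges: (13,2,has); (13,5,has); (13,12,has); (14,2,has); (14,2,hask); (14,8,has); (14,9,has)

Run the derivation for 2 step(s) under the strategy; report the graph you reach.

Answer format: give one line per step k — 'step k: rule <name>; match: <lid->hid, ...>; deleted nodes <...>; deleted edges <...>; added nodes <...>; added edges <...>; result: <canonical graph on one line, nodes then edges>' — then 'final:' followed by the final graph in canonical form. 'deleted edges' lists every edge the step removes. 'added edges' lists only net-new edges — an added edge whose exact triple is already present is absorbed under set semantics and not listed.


step 1: rule r1; match: 0->13, 1->2, 2->5, 3->12; deleted nodes 13; deleted edges (13,2,has); (13,5,has); (13,12,has); added nodes 15, 16, 17, 18, 19, 20, 21; added edges (18,2,has); (18,15,has); (18,17,has); (19,5,has); (19,15,has); (19,16,has); (20,12,has); (20,16,has); (20,17,has); (21,15,has); (21,16,has); (21,17,has); result: nodes: 2:pt, 5:pt, 8:pt, 9:pt, 12:pt, 14:F, 15:pt, 16:pt, 17:pt, 18:F, 19:F, 20:F, 21:F edges: (14,2,has); (14,2,hask); (14,8,has); (14,9,has); (18,2,has); (18,15,has); (18,17,has); (19,5,has); (19,15,has); (19,16,has); (20,12,has); (20,16,has); (20,17,has); (21,15,has); (21,16,has); (21,17,has)
step 2: rule r1; match: 0->18, 1->2, 2->15, 3->17; deleted nodes 18; deleted edges (18,2,has); (18,15,has); (18,17,has); added nodes 22, 23, 24, 25, 26, 27, 28; added edges (25,2,has); (25,22,has); (25,24,has); (26,15,has); (26,22,has); (26,23,has); (27,17,has); (27,23,has); (27,24,has); (28,22,has); (28,23,has); (28,24,has); result: nodes: 2:pt, 5:pt, 8:pt, 9:pt, 12:pt, 14:F, 15:pt, 16:pt, 17:pt, 19:F, 20:F, 21:F, 22:pt, 23:pt, 24:pt, 25:F, 26:F, 27:F, 28:F edges: (14,2,has); (14,2,hask); (14,8,has); (14,9,has); (19,5,has); (19,15,has); (19,16,has); (20,12,has); (20,16,has); (20,17,has); (21,15,has); (21,16,has); (21,17,has); (25,2,has); (25,22,has); (25,24,has); (26,15,has); (26,22,has); (26,23,has); (27,17,has); (27,23,has); (27,24,has); (28,22,has); (28,23,has); (28,24,has)
final:
nodes: 2:pt, 5:pt, 8:pt, 9:pt, 12:pt, 14:F, 15:pt, 16:pt, 17:pt, 19:F, 20:F, 21:F, 22:pt, 23:pt, 24:pt, 25:F, 26:F, 27:F, 28:F
edges: (14,2,has); (14,2,hask); (14,8,has); (14,9,has); (19,5,has); (19,15,has); (19,16,has); (20,12,has); (20,16,has); (20,17,has); (21,15,has); (21,16,has); (21,17,has); (25,2,has); (25,22,has); (25,24,has); (26,15,has); (26,22,has); (26,23,has); (27,17,has); (27,23,has); (27,24,has); (28,22,has); (28,23,has); (28,24,has)


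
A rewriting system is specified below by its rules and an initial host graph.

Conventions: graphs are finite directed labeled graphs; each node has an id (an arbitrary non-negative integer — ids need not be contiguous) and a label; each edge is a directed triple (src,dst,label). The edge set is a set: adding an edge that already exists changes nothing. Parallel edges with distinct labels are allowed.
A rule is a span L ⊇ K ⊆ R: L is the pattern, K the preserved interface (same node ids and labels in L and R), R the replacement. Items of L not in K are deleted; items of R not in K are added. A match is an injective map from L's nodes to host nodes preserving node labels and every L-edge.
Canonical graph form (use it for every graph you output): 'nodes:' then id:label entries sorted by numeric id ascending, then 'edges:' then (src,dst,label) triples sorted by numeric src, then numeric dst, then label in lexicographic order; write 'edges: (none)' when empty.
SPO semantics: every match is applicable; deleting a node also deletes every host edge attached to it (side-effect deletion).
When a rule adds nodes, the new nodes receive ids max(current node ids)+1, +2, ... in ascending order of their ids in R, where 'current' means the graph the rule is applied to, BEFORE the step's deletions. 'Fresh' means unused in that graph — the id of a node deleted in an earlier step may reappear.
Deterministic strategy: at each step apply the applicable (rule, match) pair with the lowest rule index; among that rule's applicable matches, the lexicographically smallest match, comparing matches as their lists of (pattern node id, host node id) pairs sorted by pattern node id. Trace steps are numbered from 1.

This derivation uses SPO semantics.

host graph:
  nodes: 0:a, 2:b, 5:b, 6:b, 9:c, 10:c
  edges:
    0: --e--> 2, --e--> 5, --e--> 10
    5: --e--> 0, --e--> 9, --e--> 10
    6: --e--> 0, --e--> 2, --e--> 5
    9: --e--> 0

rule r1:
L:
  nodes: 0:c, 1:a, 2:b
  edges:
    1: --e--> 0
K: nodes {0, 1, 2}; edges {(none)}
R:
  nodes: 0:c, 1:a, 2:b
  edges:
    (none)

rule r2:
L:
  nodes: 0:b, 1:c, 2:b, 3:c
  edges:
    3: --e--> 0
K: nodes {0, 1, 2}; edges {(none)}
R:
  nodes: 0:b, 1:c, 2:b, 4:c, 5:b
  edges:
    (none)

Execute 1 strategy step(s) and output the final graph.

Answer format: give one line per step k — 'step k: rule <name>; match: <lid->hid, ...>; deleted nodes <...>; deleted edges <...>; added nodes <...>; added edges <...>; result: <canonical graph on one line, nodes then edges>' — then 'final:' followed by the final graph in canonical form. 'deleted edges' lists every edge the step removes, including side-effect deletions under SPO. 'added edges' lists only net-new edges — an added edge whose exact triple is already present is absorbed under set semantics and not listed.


step 1: rule r1; match: 0->10, 1->0, 2->2; deleted nodes (none); deleted edges (0,10,e); added nodes (none); added edges (none); result: nodes: 0:a, 2:b, 5:b, 6:b, 9:c, 10:c edges: (0,2,e); (0,5,e); (5,0,e); (5,9,e); (5,10,e); (6,0,e); (6,2,e); (6,5,e); (9,0,e)
final:
nodes: 0:a, 2:b, 5:b, 6:b, 9:c, 10:c
edges: (0,2,e); (0,5,e); (5,0,e); (5,9,e); (5,10,e); (6,0,e); (6,2,e); (6,5,e); (9,0,e)


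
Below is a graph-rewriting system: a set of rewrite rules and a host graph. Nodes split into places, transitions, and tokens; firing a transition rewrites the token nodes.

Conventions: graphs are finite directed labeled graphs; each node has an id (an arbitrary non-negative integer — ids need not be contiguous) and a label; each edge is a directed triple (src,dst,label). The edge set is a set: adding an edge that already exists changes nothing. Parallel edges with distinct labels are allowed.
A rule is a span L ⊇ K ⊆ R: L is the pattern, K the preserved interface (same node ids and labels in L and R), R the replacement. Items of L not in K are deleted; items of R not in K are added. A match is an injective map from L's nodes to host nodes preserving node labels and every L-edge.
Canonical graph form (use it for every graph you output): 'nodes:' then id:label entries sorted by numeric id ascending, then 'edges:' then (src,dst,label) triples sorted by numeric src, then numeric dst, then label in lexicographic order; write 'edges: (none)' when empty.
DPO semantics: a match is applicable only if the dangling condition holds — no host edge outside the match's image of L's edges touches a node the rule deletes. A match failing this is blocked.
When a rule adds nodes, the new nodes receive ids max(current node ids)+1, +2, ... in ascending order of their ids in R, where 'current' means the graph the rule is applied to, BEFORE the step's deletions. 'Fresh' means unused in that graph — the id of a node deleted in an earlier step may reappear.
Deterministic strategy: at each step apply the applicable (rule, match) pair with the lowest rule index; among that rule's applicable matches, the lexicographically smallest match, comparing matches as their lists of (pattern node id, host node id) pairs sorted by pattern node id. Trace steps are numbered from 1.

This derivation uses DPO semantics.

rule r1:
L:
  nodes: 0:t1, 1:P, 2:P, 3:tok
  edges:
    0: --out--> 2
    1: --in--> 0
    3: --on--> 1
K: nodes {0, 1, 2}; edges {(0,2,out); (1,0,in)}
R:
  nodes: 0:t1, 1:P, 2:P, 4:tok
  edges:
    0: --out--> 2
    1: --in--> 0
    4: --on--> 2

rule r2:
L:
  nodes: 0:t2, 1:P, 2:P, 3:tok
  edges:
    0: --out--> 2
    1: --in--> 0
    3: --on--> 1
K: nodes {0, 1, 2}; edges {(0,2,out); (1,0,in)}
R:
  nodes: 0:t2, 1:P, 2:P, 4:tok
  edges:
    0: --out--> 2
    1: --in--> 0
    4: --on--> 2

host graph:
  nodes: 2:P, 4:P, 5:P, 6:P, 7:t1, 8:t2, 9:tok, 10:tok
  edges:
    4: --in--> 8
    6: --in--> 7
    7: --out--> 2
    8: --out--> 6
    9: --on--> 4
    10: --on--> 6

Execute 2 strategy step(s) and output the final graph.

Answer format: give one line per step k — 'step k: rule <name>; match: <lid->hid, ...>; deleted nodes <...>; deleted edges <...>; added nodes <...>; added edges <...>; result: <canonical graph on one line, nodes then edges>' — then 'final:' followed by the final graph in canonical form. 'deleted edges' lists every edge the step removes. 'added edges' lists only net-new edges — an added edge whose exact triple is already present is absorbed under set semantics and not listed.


step 1: rule r1; match: 0->7, 1->6, 2->2, 3->10; deleted nodes 10; deleted edges (10,6,on); added nodes 11; added edges (11,2,on); result: nodes: 2:P, 4:P, 5:P, 6:P, 7:t1, 8:t2, 9:tok, 11:tok edges: (4,8,in); (6,7,in); (7,2,out); (8,6,out); (9,4,on); (11,2,on)
step 2: rule r2; match: 0->8, 1->4, 2->6, 3->9; deleted nodes 9; deleted edges (9,4,on); added nodes 12; added edges (12,6,on); result: nodes: 2:P, 4:P, 5:P, 6:P, 7:t1, 8:t2, 11:tok, 12:tok edges: (4,8,in); (6,7,in); (7,2,out); (8,6,out); (11,2,on); (12,6,on)
final:
nodes: 2:P, 4:P, 5:P, 6:P, 7:t1, 8:t2, 11:tok, 12:tok
edges: (4,8,in); (6,7,in); (7,2,out); (8,6,out); (11,2,on); (12,6,on)


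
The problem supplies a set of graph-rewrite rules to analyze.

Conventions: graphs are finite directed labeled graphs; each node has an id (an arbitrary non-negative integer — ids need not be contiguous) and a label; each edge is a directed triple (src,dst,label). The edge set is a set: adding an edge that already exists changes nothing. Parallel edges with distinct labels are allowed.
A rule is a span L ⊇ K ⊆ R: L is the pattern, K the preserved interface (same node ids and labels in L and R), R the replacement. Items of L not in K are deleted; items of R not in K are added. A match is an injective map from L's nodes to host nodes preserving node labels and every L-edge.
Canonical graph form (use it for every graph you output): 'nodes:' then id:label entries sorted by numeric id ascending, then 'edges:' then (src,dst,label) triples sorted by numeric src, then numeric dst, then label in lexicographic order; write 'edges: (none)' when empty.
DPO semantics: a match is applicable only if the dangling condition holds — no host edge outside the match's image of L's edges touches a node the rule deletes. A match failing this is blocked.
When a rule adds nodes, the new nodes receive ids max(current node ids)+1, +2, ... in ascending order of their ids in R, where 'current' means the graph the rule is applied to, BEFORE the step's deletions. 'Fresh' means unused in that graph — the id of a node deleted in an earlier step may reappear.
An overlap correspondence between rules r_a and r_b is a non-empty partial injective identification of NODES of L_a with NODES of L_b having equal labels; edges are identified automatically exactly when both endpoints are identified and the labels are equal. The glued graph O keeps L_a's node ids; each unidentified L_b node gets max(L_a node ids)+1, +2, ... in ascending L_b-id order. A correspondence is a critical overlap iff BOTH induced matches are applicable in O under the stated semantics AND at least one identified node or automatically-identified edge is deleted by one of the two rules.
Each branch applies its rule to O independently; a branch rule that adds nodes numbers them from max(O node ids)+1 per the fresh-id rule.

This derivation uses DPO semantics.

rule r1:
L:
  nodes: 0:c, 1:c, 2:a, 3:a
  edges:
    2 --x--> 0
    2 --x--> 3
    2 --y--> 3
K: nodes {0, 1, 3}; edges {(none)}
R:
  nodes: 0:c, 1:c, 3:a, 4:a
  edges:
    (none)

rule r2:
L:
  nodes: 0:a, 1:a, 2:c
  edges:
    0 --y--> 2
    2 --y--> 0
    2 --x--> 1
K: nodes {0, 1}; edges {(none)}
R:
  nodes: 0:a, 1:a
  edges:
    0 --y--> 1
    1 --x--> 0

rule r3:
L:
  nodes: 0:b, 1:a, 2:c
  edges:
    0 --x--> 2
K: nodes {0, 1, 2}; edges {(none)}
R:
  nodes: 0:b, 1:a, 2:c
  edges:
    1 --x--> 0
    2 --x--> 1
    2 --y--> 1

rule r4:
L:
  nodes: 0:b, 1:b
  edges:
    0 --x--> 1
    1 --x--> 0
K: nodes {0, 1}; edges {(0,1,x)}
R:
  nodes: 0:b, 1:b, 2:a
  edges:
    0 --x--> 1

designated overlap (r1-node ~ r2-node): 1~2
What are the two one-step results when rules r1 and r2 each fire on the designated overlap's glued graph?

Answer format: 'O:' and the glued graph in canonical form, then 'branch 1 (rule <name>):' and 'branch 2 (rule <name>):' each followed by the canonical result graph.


O:
nodes: 0:c, 1:c, 2:a, 3:a, 4:a, 5:a
edges: (1,4,y); (1,5,x); (2,0,x); (2,3,x); (2,3,y); (4,1,y)
branch 1 (rule r1):
nodes: 0:c, 1:c, 3:a, 4:a, 5:a, 6:a
edges: (1,4,y); (1,5,x); (4,1,y)
branch 2 (rule r2):
nodes: 0:c, 2:a, 3:a, 4:a, 5:a
edges: (2,0,x); (2,3,x); (2,3,y); (4,5,y); (5,4,x)
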